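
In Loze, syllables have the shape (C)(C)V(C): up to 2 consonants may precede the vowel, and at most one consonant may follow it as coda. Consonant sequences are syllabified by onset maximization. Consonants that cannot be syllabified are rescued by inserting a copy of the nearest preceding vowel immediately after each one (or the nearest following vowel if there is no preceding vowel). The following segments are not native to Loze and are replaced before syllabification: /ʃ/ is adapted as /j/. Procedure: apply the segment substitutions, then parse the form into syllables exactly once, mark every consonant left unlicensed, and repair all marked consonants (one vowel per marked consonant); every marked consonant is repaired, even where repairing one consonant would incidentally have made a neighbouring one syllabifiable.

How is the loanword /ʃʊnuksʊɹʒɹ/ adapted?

jʊnuksʊɹʒʊɹʊ

Substitution: /ʃ/ → /j/, giving /jʊnuksʊɹʒɹ/.
Syllabifying with onset maximization leaves /ʒ/, /ɹ/ stranded (at most one coda consonant is licensed; onsets may contain at most 2 consonants).
Inserting the epenthetic vowel yields /ʒ/ → /ʒʊ/, /ɹ/ → /ɹʊ/.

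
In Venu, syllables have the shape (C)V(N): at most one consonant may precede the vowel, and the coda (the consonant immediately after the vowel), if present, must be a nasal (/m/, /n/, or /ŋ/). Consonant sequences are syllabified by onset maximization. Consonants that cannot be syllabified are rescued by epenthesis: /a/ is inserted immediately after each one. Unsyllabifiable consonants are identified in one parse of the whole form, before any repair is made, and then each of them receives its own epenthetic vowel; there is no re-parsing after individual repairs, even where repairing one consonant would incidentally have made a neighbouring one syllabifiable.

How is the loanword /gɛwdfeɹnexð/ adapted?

The consonants /w/, /d/, /ɹ/, /x/, /ð/ cannot be parsed into a legal (C)V(N) syllable (only a nasal (/m/, /n/, or /ŋ/) is licensed in coda position; onsets are limited to one consonant).
Epenthesis after each stranded consonant: /w/ → /wa/, /d/ → /da/, /ɹ/ → /ɹa/, /x/ → /xa/, /ð/ → /ða/.

gɛwadafeɹanexaða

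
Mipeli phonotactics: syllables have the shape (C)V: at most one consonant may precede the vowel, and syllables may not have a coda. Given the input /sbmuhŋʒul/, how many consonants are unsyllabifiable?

5

The consonants /s/, /b/, /h/, /ŋ/, /l/ cannot be parsed into a legal (C)V syllable (no codas are permitted; onsets are limited to one consonant).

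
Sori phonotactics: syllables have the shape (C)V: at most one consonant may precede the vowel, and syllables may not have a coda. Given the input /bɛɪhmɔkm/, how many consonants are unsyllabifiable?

Syllabifying with onset maximization leaves /h/, /k/, /m/ stranded (no codas are permitted; onsets are limited to one consonant).

3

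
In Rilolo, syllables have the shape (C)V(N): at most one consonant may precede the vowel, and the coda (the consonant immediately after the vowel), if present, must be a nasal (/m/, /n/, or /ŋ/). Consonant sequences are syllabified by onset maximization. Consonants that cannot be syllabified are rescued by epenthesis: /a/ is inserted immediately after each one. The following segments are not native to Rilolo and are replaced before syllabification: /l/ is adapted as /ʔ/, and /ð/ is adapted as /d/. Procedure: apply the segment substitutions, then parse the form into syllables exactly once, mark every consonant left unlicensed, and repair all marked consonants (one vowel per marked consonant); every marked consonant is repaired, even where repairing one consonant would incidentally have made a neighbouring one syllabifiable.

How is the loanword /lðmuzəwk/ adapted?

Substitution: /l/ → /ʔ/, /ð/ → /d/, giving /ʔdmuzəwk/.
Under (C)V(N), the unsyllabifiable consonants are /ʔ/, /d/, /w/, /k/ (only a nasal (/m/, /n/, or /ŋ/) is licensed in coda position; onsets are limited to one consonant).
Inserting the epenthetic vowel yields /ʔ/ → /ʔa/, /d/ → /da/, /w/ → /wa/, /k/ → /ka/.

ʔadamuzəwaka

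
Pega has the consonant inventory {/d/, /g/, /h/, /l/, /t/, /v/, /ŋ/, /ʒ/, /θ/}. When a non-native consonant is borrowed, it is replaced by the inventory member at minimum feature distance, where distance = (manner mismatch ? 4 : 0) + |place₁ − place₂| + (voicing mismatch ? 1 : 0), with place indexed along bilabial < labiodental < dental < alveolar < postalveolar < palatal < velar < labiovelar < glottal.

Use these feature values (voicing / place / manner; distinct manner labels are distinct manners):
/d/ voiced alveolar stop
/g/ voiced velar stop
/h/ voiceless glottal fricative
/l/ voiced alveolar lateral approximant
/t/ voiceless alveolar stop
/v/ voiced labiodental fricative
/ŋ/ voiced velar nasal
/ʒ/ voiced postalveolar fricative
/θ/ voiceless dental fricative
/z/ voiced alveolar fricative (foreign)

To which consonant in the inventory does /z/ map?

/ʒ/ is closest: same manner (fricative), place distance 1 (alveolar→postalveolar), same voicing; total 1. Next closest is /v/ at distance 2.

ʒ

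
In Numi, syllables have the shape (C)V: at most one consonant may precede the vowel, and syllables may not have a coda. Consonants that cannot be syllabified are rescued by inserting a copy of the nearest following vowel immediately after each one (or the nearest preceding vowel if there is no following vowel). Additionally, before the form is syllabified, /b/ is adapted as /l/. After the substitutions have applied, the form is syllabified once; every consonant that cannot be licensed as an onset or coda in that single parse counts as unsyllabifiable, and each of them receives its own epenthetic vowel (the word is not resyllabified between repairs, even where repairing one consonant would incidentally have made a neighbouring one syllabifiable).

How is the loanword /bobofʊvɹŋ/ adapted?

Substitution: /b/ → /l/, giving /lolofʊvɹŋ/.
Under (C)V, the unsyllabifiable consonants are /v/, /ɹ/, /ŋ/ (no codas are permitted; onsets are limited to one consonant).
Inserting the epenthetic vowel yields /v/ → /vʊ/, /ɹ/ → /ɹʊ/, /ŋ/ → /ŋʊ/.

lolofʊvʊɹʊŋʊ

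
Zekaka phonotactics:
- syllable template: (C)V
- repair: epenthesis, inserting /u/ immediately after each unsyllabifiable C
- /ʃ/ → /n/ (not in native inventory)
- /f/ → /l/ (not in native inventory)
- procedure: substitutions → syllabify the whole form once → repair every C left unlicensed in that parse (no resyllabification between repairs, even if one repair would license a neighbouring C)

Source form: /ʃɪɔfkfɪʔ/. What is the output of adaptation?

Substitution: /ʃ/ → /n/, /f/ → /l/, giving /nɪɔlklɪʔ/.
The consonants /l/, /k/, /ʔ/ cannot be parsed into a legal (C)V syllable (no codas are permitted; onsets are limited to one consonant).
Epenthesis after each stranded consonant: /l/ → /lu/, /k/ → /ku/, /ʔ/ → /ʔu/.

nɪɔlukulɪʔu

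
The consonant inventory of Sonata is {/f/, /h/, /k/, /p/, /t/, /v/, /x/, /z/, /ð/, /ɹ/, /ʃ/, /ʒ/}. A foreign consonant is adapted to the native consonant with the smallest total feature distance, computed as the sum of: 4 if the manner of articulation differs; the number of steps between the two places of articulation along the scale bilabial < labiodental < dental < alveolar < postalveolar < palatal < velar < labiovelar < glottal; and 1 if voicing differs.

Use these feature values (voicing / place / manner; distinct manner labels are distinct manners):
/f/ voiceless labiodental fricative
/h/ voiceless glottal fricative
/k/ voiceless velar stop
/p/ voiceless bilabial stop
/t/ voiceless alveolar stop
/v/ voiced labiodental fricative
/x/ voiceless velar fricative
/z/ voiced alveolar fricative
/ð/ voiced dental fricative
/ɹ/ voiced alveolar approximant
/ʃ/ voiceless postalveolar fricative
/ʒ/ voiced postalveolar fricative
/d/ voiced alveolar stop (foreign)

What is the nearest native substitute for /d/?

/t/ is closest: same manner (stop), place distance 0 (alveolar→alveolar), voicing differs (+1); total 1. Next closest is /k/ at distance 4.

t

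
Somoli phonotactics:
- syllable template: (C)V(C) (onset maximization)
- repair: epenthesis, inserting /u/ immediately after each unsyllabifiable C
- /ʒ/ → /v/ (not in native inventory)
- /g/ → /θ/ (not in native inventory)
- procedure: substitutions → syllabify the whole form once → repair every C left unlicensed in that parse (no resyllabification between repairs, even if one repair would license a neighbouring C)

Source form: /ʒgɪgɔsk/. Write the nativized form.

Substitution: /ʒ/ → /v/, /g/ → /θ/, giving /vθɪθɔsk/.
The consonants /v/, /k/ cannot be parsed into a legal (C)V(C) syllable (at most one coda consonant is licensed; onsets are limited to one consonant).
Inserting the epenthetic vowel yields /v/ → /vu/, /k/ → /ku/.

vuθɪθɔsku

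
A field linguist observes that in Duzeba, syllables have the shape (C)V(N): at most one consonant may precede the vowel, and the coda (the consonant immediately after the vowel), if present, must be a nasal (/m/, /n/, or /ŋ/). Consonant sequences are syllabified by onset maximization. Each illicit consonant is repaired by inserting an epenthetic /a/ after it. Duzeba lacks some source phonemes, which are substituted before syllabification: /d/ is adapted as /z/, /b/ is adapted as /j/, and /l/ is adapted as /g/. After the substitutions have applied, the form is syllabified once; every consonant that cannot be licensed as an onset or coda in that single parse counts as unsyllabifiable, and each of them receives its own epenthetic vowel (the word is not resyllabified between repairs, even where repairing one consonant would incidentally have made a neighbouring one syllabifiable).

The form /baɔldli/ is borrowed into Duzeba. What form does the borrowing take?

jaɔgazagi

Substitution: /b/ → /j/, /l/ → /g/, /d/ → /z/, giving /jaɔgzgi/.
The consonants /g/, /z/ cannot be parsed into a legal (C)V(N) syllable (only a nasal (/m/, /n/, or /ŋ/) is licensed in coda position; onsets are limited to one consonant).
Inserting the epenthetic vowel yields /g/ → /ga/, /z/ → /za/.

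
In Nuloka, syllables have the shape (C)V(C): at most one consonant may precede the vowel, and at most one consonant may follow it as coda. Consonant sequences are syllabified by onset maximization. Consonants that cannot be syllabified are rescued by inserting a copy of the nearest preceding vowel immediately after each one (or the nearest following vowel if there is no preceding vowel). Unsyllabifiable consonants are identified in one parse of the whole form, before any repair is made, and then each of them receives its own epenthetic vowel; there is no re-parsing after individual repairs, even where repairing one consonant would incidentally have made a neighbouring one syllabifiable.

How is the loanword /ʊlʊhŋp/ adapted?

ʊlʊhŋʊpʊ

Syllabifying with onset maximization leaves /ŋ/, /p/ stranded (at most one coda consonant is licensed; onsets are limited to one consonant).
Epenthesis after each stranded consonant: /ŋ/ → /ŋʊ/, /p/ → /pʊ/.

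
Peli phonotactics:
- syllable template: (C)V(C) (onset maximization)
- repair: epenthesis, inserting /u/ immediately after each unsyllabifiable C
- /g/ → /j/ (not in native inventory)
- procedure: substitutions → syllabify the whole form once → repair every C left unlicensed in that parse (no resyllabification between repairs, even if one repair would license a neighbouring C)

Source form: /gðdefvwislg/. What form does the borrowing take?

Substitution: /g/ → /j/, giving /jðdefvwislj/.
Under (C)V(C), the unsyllabifiable consonants are /j/, /ð/, /v/, /l/, /j/ (at most one coda consonant is licensed; onsets are limited to one consonant).
Inserting the epenthetic vowel yields /j/ → /ju/, /ð/ → /ðu/, /v/ → /vu/, /l/ → /lu/, /j/ → /ju/.

juðudefvuwisluju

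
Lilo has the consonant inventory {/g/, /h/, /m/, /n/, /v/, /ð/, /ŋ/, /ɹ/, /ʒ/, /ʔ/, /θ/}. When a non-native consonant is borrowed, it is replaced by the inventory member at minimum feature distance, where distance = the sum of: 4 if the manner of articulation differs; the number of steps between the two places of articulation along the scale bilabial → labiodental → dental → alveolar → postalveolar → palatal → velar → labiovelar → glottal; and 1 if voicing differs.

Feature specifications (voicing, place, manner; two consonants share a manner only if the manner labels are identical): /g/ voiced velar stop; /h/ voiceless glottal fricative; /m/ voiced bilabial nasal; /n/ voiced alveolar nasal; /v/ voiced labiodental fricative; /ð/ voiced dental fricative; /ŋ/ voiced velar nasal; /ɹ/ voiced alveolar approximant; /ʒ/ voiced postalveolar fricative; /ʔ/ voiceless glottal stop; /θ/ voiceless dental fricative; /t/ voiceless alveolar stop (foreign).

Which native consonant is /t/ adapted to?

g

/g/ is closest: same manner (stop), place distance 3 (alveolar→velar), voicing differs (+1); total 4. Next closest is /n/ at distance 5.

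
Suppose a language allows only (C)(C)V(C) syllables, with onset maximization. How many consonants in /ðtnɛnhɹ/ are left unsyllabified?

3

The consonants /ð/, /h/, /ɹ/ cannot be parsed into a legal (C)(C)V(C) syllable (at most one coda consonant is licensed; onsets may contain at most 2 consonants).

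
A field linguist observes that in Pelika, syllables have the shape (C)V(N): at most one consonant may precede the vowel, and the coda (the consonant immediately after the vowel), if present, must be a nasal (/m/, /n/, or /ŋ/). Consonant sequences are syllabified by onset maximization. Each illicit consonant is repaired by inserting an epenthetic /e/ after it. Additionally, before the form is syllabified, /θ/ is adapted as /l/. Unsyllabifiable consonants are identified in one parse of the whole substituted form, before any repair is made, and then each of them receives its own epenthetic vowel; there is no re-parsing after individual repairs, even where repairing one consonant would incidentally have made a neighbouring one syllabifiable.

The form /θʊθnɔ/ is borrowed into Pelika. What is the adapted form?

lʊlenɔ

Substitution: /θ/ → /l/, giving /lʊlnɔ/.
Under (C)V(N), the unsyllabifiable consonants are /l/ (only a nasal (/m/, /n/, or /ŋ/) is licensed in coda position; onsets are limited to one consonant).
Each unlicensed consonant becomes the onset of a new syllable: /l/ → /le/.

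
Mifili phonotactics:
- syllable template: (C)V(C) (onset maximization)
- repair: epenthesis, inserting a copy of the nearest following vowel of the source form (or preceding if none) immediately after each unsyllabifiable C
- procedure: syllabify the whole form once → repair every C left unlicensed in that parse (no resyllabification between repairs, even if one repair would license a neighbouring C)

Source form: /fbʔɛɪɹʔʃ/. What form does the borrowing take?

Under (C)V(C), the unsyllabifiable consonants are /f/, /b/, /ʔ/, /ʃ/ (at most one coda consonant is licensed; onsets are limited to one consonant).
Inserting the epenthetic vowel yields /f/ → /fɛ/, /b/ → /bɛ/, /ʔ/ → /ʔɪ/, /ʃ/ → /ʃɪ/.

fɛbɛʔɛɪɹʔɪʃɪ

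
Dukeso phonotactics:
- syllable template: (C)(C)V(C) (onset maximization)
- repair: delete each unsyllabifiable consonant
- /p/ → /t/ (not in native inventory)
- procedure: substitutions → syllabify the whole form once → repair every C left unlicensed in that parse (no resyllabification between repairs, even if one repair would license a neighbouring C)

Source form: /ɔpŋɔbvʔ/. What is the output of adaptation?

Substitution: /p/ → /t/, giving /ɔtŋɔbvʔ/.
Syllabifying with onset maximization leaves /v/, /ʔ/ stranded (at most one coda consonant is licensed; onsets may contain at most 2 consonants).
Each unlicensed consonant is deleted: /v/, /ʔ/.

ɔtŋɔb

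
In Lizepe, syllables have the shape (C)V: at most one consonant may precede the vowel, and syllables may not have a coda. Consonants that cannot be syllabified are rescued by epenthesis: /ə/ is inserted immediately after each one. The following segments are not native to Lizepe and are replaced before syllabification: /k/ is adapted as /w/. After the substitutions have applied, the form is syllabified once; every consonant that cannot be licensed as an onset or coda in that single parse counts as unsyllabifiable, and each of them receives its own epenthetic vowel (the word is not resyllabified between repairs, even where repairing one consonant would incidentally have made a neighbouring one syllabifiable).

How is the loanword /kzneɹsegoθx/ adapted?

Substitution: /k/ → /w/, giving /wzneɹsegoθx/.
The consonants /w/, /z/, /ɹ/, /θ/, /x/ cannot be parsed into a legal (C)V syllable (no codas are permitted; onsets are limited to one consonant).
Inserting the epenthetic vowel yields /w/ → /wə/, /z/ → /zə/, /ɹ/ → /ɹə/, /θ/ → /θə/, /x/ → /xə/.

wəzəneɹəsegoθəxə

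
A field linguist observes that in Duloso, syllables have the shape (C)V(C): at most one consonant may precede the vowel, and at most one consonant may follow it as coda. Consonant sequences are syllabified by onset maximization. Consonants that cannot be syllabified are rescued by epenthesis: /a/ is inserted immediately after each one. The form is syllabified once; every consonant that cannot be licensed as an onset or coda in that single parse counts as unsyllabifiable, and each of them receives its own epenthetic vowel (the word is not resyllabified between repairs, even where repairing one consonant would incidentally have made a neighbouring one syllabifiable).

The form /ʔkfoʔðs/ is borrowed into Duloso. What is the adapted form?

Syllabifying with onset maximization leaves /ʔ/, /k/, /ð/, /s/ stranded (at most one coda consonant is licensed; onsets are limited to one consonant).
Each unlicensed consonant becomes the onset of a new syllable: /ʔ/ → /ʔa/, /k/ → /ka/, /ð/ → /ða/, /s/ → /sa/.

ʔakafoʔðasa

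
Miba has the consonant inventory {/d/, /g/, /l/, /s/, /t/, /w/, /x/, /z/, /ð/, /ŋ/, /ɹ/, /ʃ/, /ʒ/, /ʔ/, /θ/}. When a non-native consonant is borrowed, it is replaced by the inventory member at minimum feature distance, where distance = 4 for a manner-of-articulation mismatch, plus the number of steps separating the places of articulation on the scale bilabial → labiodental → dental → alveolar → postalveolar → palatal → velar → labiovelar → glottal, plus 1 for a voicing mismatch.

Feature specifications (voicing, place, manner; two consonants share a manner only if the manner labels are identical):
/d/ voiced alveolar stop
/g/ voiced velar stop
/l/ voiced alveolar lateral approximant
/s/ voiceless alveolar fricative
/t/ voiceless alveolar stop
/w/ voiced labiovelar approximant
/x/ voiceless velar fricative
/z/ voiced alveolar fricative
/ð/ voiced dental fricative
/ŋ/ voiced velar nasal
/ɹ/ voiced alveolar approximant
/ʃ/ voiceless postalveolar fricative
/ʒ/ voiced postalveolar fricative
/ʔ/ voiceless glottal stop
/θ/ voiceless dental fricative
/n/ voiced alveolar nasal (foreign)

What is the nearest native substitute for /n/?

ŋ

/ŋ/ is closest: same manner (nasal), place distance 3 (alveolar→velar), same voicing; total 3. Next closest is /d/ at distance 4.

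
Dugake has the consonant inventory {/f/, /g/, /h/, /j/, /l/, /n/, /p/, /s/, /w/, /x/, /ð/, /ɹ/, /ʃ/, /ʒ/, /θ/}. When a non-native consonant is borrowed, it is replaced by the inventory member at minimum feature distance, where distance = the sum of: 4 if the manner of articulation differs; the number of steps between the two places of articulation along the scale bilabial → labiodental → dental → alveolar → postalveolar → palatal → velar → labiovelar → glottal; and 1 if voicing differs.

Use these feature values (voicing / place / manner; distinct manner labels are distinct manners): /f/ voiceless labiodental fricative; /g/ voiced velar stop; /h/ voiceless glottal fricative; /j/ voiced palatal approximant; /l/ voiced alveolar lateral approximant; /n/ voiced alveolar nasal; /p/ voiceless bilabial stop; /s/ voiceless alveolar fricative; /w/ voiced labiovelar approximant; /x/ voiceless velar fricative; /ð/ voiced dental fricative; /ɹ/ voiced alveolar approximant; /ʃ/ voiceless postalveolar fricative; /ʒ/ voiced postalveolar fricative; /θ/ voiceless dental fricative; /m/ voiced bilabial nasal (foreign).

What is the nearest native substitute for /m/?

n

/n/ is closest: same manner (nasal), place distance 3 (bilabial→alveolar), same voicing; total 3. Next closest is /p/ at distance 5.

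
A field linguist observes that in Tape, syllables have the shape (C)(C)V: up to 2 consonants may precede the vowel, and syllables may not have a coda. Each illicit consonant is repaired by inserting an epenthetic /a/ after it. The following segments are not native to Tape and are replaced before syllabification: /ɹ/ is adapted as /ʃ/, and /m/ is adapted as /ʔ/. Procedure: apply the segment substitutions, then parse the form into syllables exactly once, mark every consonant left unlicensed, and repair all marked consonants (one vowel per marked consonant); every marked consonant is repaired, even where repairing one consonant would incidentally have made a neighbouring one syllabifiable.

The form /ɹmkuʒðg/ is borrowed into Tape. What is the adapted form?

Substitution: /ɹ/ → /ʃ/, /m/ → /ʔ/, giving /ʃʔkuʒðg/.
Syllabifying with onset maximization leaves /ʃ/, /ʒ/, /ð/, /g/ stranded (no codas are permitted; onsets may contain at most 2 consonants).
Epenthesis after each stranded consonant: /ʃ/ → /ʃa/, /ʒ/ → /ʒa/, /ð/ → /ða/, /g/ → /ga/.

ʃaʔkuʒaðaga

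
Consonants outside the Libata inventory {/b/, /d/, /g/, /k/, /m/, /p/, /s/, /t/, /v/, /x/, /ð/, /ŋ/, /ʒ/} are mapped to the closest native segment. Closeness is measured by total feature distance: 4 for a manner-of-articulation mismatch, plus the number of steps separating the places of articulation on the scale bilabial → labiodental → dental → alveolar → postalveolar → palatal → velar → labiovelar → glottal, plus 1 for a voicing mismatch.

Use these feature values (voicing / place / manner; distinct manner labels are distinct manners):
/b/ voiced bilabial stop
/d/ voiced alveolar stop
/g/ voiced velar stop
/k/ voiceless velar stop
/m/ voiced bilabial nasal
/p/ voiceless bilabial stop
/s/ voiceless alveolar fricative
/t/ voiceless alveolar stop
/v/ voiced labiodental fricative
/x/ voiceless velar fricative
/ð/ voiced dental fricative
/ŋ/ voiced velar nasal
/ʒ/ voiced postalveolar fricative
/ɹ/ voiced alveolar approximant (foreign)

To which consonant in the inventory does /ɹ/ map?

/d/ is closest: manner differs (approximant→stop, +4), place distance 0 (alveolar→alveolar), same voicing; total 4. Next closest is /s/ at distance 5.

d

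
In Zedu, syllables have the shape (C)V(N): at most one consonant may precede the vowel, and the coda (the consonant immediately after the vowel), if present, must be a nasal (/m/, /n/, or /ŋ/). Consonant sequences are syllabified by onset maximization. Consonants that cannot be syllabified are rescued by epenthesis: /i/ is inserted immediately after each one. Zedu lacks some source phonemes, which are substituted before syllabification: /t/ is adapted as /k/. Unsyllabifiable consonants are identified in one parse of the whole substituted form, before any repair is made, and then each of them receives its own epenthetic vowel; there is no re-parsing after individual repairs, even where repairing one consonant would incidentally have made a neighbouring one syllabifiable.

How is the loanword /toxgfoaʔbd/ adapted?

Substitution: /t/ → /k/, giving /koxgfoaʔbd/.
The consonants /x/, /g/, /ʔ/, /b/, /d/ cannot be parsed into a legal (C)V(N) syllable (only a nasal (/m/, /n/, or /ŋ/) is licensed in coda position; onsets are limited to one consonant).
Each unlicensed consonant becomes the onset of a new syllable: /x/ → /xi/, /g/ → /gi/, /ʔ/ → /ʔi/, /b/ → /bi/, /d/ → /di/.

koxigifoaʔibidi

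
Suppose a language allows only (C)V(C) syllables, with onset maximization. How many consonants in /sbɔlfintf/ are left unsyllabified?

3

Syllabifying with onset maximization leaves /s/, /t/, /f/ stranded (at most one coda consonant is licensed; onsets are limited to one consonant).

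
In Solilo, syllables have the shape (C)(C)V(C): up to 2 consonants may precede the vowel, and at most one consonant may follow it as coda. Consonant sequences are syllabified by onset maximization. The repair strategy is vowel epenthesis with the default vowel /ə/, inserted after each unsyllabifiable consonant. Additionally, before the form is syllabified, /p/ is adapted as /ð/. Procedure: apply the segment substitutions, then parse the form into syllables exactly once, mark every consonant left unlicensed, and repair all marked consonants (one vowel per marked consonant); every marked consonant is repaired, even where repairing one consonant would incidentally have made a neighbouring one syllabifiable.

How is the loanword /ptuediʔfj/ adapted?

Substitution: /p/ → /ð/, giving /ðtuediʔfj/.
Syllabifying with onset maximization leaves /f/, /j/ stranded (at most one coda consonant is licensed; onsets may contain at most 2 consonants).
Inserting the epenthetic vowel yields /f/ → /fə/, /j/ → /jə/.

ðtuediʔfəjə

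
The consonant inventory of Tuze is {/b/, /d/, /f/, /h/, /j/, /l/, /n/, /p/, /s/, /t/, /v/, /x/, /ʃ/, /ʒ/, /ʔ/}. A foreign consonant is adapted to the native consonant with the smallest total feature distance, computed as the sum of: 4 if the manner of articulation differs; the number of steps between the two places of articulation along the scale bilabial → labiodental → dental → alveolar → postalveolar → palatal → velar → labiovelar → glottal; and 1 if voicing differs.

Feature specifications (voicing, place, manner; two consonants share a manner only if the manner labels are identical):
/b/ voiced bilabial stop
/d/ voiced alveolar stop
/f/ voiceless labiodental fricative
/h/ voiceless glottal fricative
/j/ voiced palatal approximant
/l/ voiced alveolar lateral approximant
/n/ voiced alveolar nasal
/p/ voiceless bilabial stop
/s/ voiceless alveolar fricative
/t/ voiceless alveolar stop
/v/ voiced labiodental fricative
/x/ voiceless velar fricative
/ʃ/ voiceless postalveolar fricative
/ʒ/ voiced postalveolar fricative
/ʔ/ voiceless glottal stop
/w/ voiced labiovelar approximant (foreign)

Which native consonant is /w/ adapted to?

j

/j/ is closest: same manner (approximant), place distance 2 (labiovelar→palatal), same voicing; total 2. Next closest is /h/ at distance 6.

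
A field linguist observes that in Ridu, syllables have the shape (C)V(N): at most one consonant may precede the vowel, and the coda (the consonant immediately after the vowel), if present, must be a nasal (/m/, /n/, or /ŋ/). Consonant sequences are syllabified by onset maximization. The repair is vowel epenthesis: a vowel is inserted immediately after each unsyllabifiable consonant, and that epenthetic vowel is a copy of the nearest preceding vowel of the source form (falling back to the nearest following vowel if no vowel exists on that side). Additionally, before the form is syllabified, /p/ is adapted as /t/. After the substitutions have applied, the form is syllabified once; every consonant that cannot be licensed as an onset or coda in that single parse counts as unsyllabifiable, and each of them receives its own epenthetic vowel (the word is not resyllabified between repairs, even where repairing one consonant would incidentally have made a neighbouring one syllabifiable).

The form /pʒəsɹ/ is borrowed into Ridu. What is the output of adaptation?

Substitution: /p/ → /t/, giving /tʒəsɹ/.
Under (C)V(N), the unsyllabifiable consonants are /t/, /s/, /ɹ/ (only a nasal (/m/, /n/, or /ŋ/) is licensed in coda position; onsets are limited to one consonant).
Inserting the epenthetic vowel yields /t/ → /tə/, /s/ → /sə/, /ɹ/ → /ɹə/.

təʒəsəɹə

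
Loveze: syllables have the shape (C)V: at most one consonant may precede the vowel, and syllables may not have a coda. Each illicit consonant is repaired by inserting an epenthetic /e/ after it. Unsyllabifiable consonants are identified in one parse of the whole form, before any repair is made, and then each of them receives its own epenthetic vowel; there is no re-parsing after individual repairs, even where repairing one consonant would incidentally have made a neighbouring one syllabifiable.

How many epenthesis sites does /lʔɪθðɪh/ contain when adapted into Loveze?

The unsyllabifiable consonants are /l/, /θ/, /h/; each receives one epenthetic vowel.

3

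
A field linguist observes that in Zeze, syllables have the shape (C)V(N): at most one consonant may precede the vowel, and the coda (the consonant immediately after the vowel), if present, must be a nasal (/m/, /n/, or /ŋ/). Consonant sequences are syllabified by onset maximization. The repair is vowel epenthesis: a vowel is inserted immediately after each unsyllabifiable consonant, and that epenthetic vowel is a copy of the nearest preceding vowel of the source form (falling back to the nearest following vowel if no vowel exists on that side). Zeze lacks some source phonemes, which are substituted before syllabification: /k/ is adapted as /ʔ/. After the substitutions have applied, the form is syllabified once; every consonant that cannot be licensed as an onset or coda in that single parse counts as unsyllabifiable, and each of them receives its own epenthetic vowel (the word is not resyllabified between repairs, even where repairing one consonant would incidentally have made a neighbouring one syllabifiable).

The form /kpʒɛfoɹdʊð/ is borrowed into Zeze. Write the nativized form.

ʔɛpɛʒɛfoɹodʊðʊ

Substitution: /k/ → /ʔ/, giving /ʔpʒɛfoɹdʊð/.
Under (C)V(N), the unsyllabifiable consonants are /ʔ/, /p/, /ɹ/, /ð/ (only a nasal (/m/, /n/, or /ŋ/) is licensed in coda position; onsets are limited to one consonant).
Inserting the epenthetic vowel yields /ʔ/ → /ʔɛ/, /p/ → /pɛ/, /ɹ/ → /ɹo/, /ð/ → /ðʊ/.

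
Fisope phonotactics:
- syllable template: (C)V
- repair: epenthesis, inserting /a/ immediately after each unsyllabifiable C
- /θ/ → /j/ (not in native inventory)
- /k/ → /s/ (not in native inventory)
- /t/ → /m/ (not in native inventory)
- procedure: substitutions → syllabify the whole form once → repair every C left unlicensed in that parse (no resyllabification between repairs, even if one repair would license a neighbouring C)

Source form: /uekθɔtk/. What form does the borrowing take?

Substitution: /k/ → /s/, /θ/ → /j/, /t/ → /m/, giving /uesjɔms/.
Under (C)V, the unsyllabifiable consonants are /s/, /m/, /s/ (no codas are permitted; onsets are limited to one consonant).
Inserting the epenthetic vowel yields /s/ → /sa/, /m/ → /ma/, /s/ → /sa/.

uesajɔmasa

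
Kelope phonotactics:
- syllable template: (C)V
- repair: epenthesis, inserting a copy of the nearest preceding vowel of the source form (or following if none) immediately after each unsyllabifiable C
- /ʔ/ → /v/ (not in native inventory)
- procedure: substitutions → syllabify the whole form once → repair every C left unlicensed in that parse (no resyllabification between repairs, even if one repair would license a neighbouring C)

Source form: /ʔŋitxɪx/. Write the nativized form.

Substitution: /ʔ/ → /v/, giving /vŋitxɪx/.
Syllabifying with onset maximization leaves /v/, /t/, /x/ stranded (no codas are permitted; onsets are limited to one consonant).
Inserting the epenthetic vowel yields /v/ → /vi/, /t/ → /ti/, /x/ → /xɪ/.

viŋitixɪxɪ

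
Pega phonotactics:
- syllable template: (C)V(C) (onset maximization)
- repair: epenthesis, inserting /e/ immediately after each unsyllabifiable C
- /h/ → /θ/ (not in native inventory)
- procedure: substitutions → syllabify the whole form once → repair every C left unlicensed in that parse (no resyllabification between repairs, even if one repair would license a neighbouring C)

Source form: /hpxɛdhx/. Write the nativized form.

θepexɛdθexe

Substitution: /h/ → /θ/, giving /θpxɛdθx/.
Syllabifying with onset maximization leaves /θ/, /p/, /θ/, /x/ stranded (at most one coda consonant is licensed; onsets are limited to one consonant).
Epenthesis after each stranded consonant: /θ/ → /θe/, /p/ → /pe/, /θ/ → /θe/, /x/ → /xe/.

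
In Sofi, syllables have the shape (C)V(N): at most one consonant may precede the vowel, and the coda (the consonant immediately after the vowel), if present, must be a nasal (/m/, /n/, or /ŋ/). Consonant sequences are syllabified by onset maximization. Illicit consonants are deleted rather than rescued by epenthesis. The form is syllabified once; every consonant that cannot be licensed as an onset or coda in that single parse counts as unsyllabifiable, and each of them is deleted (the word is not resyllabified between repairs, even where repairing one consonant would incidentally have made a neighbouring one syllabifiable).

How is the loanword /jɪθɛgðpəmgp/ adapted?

Syllabifying with onset maximization leaves /g/, /ð/, /g/, /p/ stranded (only a nasal (/m/, /n/, or /ŋ/) is licensed in coda position; onsets are limited to one consonant).
Each unlicensed consonant is deleted: /g/, /ð/, /g/, /p/.

jɪθɛpəm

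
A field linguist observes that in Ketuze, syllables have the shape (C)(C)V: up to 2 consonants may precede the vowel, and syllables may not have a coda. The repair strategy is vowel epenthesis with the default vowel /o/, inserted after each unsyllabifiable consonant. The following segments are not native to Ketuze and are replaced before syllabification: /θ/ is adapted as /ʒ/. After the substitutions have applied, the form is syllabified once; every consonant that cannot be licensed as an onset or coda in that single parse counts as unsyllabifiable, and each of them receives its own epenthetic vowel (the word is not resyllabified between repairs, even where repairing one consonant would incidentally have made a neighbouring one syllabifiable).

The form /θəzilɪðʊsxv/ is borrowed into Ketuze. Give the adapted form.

ʒəzilɪðʊsoxovo

Substitution: /θ/ → /ʒ/, giving /ʒəzilɪðʊsxv/.
Under (C)(C)V, the unsyllabifiable consonants are /s/, /x/, /v/ (no codas are permitted; onsets may contain at most 2 consonants).
Inserting the epenthetic vowel yields /s/ → /so/, /x/ → /xo/, /v/ → /vo/.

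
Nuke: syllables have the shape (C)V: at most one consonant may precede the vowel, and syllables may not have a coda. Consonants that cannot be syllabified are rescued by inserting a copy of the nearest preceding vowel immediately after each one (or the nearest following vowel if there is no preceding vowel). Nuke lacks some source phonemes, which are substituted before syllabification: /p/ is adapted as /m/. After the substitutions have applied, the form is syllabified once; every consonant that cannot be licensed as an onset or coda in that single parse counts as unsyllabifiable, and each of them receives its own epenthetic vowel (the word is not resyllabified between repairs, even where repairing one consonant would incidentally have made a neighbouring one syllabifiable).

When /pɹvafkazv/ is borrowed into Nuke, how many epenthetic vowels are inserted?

5

After substitution the input is /mɹvafkazv/.
The unsyllabifiable consonants are /m/, /ɹ/, /f/, /z/, /v/; each receives one epenthetic vowel.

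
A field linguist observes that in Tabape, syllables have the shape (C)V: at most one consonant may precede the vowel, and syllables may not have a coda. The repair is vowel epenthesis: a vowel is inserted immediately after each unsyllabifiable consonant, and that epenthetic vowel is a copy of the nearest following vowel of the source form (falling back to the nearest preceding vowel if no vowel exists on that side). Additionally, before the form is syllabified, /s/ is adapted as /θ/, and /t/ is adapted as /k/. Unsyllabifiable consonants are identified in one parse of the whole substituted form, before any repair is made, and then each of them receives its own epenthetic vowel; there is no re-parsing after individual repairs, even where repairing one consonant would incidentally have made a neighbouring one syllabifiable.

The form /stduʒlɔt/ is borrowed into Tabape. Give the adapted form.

θukuduʒɔlɔkɔ

Substitution: /s/ → /θ/, /t/ → /k/, giving /θkduʒlɔk/.
Under (C)V, the unsyllabifiable consonants are /θ/, /k/, /ʒ/, /k/ (no codas are permitted; onsets are limited to one consonant).
Epenthesis after each stranded consonant: /θ/ → /θu/, /k/ → /ku/, /ʒ/ → /ʒɔ/, /k/ → /kɔ/.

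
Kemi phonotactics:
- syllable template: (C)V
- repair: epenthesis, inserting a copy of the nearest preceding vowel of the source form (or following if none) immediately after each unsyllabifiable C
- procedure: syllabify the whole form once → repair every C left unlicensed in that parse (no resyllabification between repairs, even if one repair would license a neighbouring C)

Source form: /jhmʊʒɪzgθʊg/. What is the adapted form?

Syllabifying with onset maximization leaves /j/, /h/, /z/, /g/, /g/ stranded (no codas are permitted; onsets are limited to one consonant).
Epenthesis after each stranded consonant: /j/ → /jʊ/, /h/ → /hʊ/, /z/ → /zɪ/, /g/ → /gɪ/, /g/ → /gʊ/.

jʊhʊmʊʒɪzɪgɪθʊgʊ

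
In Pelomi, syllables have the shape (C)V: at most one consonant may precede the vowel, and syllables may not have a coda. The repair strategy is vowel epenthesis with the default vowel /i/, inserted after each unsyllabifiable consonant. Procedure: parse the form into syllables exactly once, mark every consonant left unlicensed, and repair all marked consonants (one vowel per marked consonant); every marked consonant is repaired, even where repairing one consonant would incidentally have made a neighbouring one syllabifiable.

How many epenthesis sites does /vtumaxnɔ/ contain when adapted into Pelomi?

2

The unsyllabifiable consonants are /v/, /x/; each receives one epenthetic vowel.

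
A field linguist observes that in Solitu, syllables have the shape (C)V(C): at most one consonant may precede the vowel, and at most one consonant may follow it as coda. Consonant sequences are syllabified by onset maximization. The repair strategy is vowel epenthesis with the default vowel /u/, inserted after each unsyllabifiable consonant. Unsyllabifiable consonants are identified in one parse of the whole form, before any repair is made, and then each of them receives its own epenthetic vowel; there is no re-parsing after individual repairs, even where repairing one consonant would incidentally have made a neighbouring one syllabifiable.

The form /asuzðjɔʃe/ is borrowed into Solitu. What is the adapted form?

Under (C)V(C), the unsyllabifiable consonants are /ð/ (at most one coda consonant is licensed; onsets are limited to one consonant).
Inserting the epenthetic vowel yields /ð/ → /ðu/.

asuzðujɔʃe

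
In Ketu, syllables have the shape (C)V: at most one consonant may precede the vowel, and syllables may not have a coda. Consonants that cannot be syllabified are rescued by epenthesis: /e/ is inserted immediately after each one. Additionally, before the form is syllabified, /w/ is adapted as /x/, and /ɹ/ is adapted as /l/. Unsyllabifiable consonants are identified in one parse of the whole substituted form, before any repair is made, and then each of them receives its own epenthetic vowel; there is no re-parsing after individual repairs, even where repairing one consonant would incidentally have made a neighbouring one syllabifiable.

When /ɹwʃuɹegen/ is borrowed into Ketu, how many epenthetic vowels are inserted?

3

After substitution the input is /lxʃulegen/.
The unsyllabifiable consonants are /l/, /x/, /n/; each receives one epenthetic vowel.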